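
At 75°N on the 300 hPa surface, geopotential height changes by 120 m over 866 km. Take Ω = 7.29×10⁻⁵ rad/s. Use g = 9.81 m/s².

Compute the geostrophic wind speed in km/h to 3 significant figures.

34.7 km/h

Coriolis parameter at 75°N:
f = 2Ω sin φ = 2 × 7.29×10⁻⁵ × sin 75° = 1.41×10⁻⁴ s⁻¹
Height gradient: |∂Z/∂n| = 120 m / 866000 m = 1.39×10⁻⁴
On a pressure surface, geostrophic balance gives V_g = (g/f)|∂Z/∂n|:
V_g = 9.81 × 1.39×10⁻⁴ / 1.41×10⁻⁴ = 9.65 m/s
Converting: 9.65 m/s × 3.6 = 34.7 km/h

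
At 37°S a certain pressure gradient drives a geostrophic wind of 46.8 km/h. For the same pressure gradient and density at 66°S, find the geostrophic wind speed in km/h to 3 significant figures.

With the same pressure gradient and density, V_g ∝ 1/f ∝ 1/sin φ.
V₂ = V₁ · sin φ₁ / sin φ₂ = 46.8 × sin 37° / sin 66°
V₂ = 46.8 × 0.6018/0.9135 = 30.8 km/h

30.8 km/h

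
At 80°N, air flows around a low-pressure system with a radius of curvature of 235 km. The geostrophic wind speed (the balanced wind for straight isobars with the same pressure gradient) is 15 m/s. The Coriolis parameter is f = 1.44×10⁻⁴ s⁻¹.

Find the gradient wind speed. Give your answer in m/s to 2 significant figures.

Around a low, centrifugal force acts outward with Coriolis, so pressure-gradient force balances both:
(1/ρ)|∂P/∂n| = fV + V²/R  →  V² + fR·V − fR·V_g = 0
With fR = 1.44×10⁻⁴ × 235×10³ m = 33.8 m/s:
V = [−fR + √((fR)² + 4 fR V_g)]/2 = [−33.8 + √(33.8² + 4×33.8×15)]/2 = 11.3 m/s
Subgeostrophic (V < V_g = 15 m/s), as expected around a low.

11 m/s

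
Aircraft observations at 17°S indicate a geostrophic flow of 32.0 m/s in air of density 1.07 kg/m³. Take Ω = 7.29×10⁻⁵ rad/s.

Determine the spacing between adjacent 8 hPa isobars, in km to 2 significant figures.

550 km

Coriolis parameter at 17°S:
f = 2Ω sin φ = 2 × 7.29×10⁻⁵ × sin 17° = 4.26×10⁻⁵ s⁻¹
Geostrophic balance rearranged: |∂P/∂n| = f ρ V_g
|∂P/∂n| = 4.26×10⁻⁵ × 1.07 × 32.0 = 1.46×10⁻³ Pa/m
Isobar spacing: Δn = ΔP/|∂P/∂n| = 800 Pa / 1.46×10⁻³ Pa/m = 548104 m ≈ 550 km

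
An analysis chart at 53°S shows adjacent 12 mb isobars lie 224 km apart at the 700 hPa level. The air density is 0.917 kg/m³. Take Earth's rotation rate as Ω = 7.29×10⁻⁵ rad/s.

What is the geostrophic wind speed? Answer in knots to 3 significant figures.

Coriolis parameter at 53°S:
f = 2Ω sin φ = 2 × 7.29×10⁻⁵ × sin 53° = 1.16×10⁻⁴ s⁻¹
Pressure gradient: |∂P/∂n| = 1200 Pa / 224000 m = 5.36×10⁻³ Pa/m
Geostrophic balance (pressure-gradient force = Coriolis force):
V_g = (1/(fρ)) |∂P/∂n| = 5.36×10⁻³ / (1.16×10⁻⁴ × 0.917) = 50.2 m/s
Converting: 50.2 m/s × 1.944 = 97.5 knots

97.5 knots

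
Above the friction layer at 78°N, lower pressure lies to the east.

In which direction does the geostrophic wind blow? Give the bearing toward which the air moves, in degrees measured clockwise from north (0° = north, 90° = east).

180°

The pressure-gradient force points toward the east (bearing 090°).
Geostrophic balance: in the Northern Hemisphere the Coriolis force deflects motion to the right, so the geostrophic wind blows 90° to the right of the pressure-gradient force (low pressure on the left).
Rotating 090° by 90° clockwise gives 180° — the wind blows toward the south.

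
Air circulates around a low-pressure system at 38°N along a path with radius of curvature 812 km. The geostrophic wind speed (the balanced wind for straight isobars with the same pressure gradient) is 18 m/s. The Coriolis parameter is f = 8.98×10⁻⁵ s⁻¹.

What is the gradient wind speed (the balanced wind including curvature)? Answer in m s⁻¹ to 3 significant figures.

Around a low, centrifugal force acts outward with Coriolis, so pressure-gradient force balances both:
(1/ρ)|∂P/∂n| = fV + V²/R  →  V² + fR·V − fR·V_g = 0
With fR = 8.98×10⁻⁵ × 812×10³ m = 72.9 m/s:
V = [−fR + √((fR)² + 4 fR V_g)]/2 = [−72.9 + √(72.9² + 4×72.9×18)]/2 = 14.9 m/s
Subgeostrophic (V < V_g = 18 m/s), as expected around a low.

14.9 m s⁻¹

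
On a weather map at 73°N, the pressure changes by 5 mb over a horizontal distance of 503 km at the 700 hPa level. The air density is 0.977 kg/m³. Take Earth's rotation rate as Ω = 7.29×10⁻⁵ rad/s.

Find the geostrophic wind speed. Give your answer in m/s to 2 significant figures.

Coriolis parameter at 73°N:
f = 2Ω sin φ = 2 × 7.29×10⁻⁵ × sin 73° = 1.39×10⁻⁴ s⁻¹
Pressure gradient: |∂P/∂n| = 500 Pa / 503000 m = 9.94×10⁻⁴ Pa/m
Geostrophic balance (pressure-gradient force = Coriolis force):
V_g = (1/(fρ)) |∂P/∂n| = 9.94×10⁻⁴ / (1.39×10⁻⁴ × 0.977) = 7.30 m/s

7.3 m/s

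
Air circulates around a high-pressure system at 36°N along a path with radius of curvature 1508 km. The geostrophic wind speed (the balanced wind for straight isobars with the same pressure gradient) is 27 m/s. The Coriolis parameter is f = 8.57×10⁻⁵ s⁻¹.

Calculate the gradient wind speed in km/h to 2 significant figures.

140 km/h

Around a high, pressure-gradient force acts outward with centrifugal, so Coriolis balances both:
fV = (1/ρ)|∂P/∂n| + V²/R  →  V² − fR·V + fR·V_g = 0
With fR = 8.57×10⁻⁵ × 1508×10³ m = 129 m/s:
V = [fR − √((fR)² − 4 fR V_g)]/2 = [129 − √(129² − 4×129×27)]/2 = 38.4 m/s
Supergeostrophic (V > V_g = 27 m/s), as expected around a high.
Converting: 38.4 m/s × 3.6 = 140 km/h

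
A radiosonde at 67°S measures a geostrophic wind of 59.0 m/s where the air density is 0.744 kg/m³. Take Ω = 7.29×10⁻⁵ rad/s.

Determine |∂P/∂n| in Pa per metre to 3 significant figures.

Coriolis parameter at 67°S:
f = 2Ω sin φ = 2 × 7.29×10⁻⁵ × sin 67° = 1.34×10⁻⁴ s⁻¹
Geostrophic balance rearranged: |∂P/∂n| = f ρ V_g
|∂P/∂n| = 1.34×10⁻⁴ × 0.744 × 59.0 = 5.89×10⁻³ Pa/m

5.89×10⁻³ Pa/m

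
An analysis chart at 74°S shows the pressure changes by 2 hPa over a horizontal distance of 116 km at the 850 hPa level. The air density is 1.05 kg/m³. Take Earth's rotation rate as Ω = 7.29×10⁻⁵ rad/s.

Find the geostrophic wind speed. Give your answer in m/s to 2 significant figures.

Coriolis parameter at 74°S:
f = 2Ω sin φ = 2 × 7.29×10⁻⁵ × sin 74° = 1.40×10⁻⁴ s⁻¹
Pressure gradient: |∂P/∂n| = 200 Pa / 116000 m = 1.72×10⁻³ Pa/m
Geostrophic balance (pressure-gradient force = Coriolis force):
V_g = (1/(fρ)) |∂P/∂n| = 1.72×10⁻³ / (1.40×10⁻⁴ × 1.05) = 11.7 m/s

12 m/s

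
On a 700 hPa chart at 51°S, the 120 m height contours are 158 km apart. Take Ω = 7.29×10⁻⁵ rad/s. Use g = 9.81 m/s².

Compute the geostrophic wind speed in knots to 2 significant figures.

130 knots

Coriolis parameter at 51°S:
f = 2Ω sin φ = 2 × 7.29×10⁻⁵ × sin 51° = 1.13×10⁻⁴ s⁻¹
Height gradient: |∂Z/∂n| = 120 m / 158000 m = 7.59×10⁻⁴
On a pressure surface, geostrophic balance gives V_g = (g/f)|∂Z/∂n|:
V_g = 9.81 × 7.59×10⁻⁴ / 1.13×10⁻⁴ = 65.8 m/s
Converting: 65.8 m/s × 1.944 = 130 knots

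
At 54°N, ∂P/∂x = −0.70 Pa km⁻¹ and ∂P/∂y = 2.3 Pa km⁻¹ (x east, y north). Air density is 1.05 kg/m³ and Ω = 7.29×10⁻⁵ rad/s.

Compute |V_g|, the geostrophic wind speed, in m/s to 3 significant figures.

19.4 m/s

Coriolis parameter at 54°N:
f = 2Ω sin φ = 2 × 7.29×10⁻⁵ × sin 54° = 1.18×10⁻⁴ s⁻¹
Component geostrophic relations (x east, y north):
u_g = −(1/(fρ)) ∂P/∂y,  v_g = (1/(fρ)) ∂P/∂x
u_g = −(2.3×10⁻³)/(1.18×10⁻⁴ × 1.05) = −18.6 m/s;  v_g = (−0.70×10⁻³)/(1.18×10⁻⁴ × 1.05) = −5.65 m/s
|V_g| = √(u_g² + v_g²) = 19.4 m/s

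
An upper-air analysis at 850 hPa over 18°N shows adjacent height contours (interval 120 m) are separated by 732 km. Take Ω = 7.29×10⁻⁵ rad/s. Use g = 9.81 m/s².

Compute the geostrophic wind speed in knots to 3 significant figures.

69.4 knots

Coriolis parameter at 18°N:
f = 2Ω sin φ = 2 × 7.29×10⁻⁵ × sin 18° = 4.51×10⁻⁵ s⁻¹
Height gradient: |∂Z/∂n| = 120 m / 732000 m = 1.64×10⁻⁴
On a pressure surface, geostrophic balance gives V_g = (g/f)|∂Z/∂n|:
V_g = 9.81 × 1.64×10⁻⁴ / 4.51×10⁻⁵ = 35.7 m/s
Converting: 35.7 m/s × 1.944 = 69.4 knots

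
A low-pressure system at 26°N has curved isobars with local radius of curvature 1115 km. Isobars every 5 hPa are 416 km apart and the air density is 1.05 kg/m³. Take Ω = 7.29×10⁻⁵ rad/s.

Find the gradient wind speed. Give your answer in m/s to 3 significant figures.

14.8 m/s

Coriolis parameter at 26°N:
f = 2Ω sin φ = 2 × 7.29×10⁻⁵ × sin 26° = 6.39×10⁻⁵ s⁻¹
Pressure gradient: |∂P/∂n| = 500 Pa / 416000 m = 1.20×10⁻³ Pa/m
Geostrophic speed: V_g = |∂P/∂n|/(fρ) = 1.20×10⁻³/(6.39×10⁻⁵ × 1.05) = 17.9 m/s
Around a low, centrifugal force acts outward with Coriolis, so pressure-gradient force balances both:
(1/ρ)|∂P/∂n| = fV + V²/R  →  V² + fR·V − fR·V_g = 0
With fR = 6.39×10⁻⁵ × 1115×10³ m = 71.3 m/s:
V = [−fR + √((fR)² + 4 fR V_g)]/2 = [−71.3 + √(71.3² + 4×71.3×17.9)]/2 = 14.8 m/s
Subgeostrophic (V < V_g = 17.9 m/s), as expected around a low.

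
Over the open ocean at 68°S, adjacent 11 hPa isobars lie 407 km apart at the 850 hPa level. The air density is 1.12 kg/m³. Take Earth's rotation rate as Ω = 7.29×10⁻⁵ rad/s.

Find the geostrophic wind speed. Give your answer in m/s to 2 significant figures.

Coriolis parameter at 68°S:
f = 2Ω sin φ = 2 × 7.29×10⁻⁵ × sin 68° = 1.35×10⁻⁴ s⁻¹
Pressure gradient: |∂P/∂n| = 1100 Pa / 407000 m = 2.70×10⁻³ Pa/m
Geostrophic balance (pressure-gradient force = Coriolis force):
V_g = (1/(fρ)) |∂P/∂n| = 2.70×10⁻³ / (1.35×10⁻⁴ × 1.12) = 17.9 m/s

18 m/s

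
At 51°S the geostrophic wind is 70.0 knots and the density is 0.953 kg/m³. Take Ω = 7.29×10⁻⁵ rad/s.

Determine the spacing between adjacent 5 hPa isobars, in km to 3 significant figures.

129 km

Coriolis parameter at 51°S:
f = 2Ω sin φ = 2 × 7.29×10⁻⁵ × sin 51° = 1.13×10⁻⁴ s⁻¹
Wind speed in SI: 70.0 knots = 36.0 m/s
Geostrophic balance rearranged: |∂P/∂n| = f ρ V_g
|∂P/∂n| = 1.13×10⁻⁴ × 0.953 × 36.0 = 3.89×10⁻³ Pa/m
Isobar spacing: Δn = ΔP/|∂P/∂n| = 500 Pa / 3.89×10⁻³ Pa/m = 128582 m ≈ 129 km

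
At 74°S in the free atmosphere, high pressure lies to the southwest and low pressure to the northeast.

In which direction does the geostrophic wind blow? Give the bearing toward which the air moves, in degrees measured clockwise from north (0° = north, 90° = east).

315°

The pressure-gradient force points toward the northeast (bearing 045°).
Geostrophic balance: in the Southern Hemisphere the Coriolis force deflects motion to the left, so the geostrophic wind blows 90° to the left of the pressure-gradient force (low pressure on the right).
Rotating 045° by 90° counterclockwise gives 315° — the wind blows toward the northwest.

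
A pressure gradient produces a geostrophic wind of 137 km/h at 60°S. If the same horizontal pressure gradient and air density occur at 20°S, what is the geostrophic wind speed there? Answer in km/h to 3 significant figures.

With the same pressure gradient and density, V_g ∝ 1/f ∝ 1/sin φ.
V₂ = V₁ · sin φ₁ / sin φ₂ = 137 × sin 60° / sin 20°
V₂ = 137 × 0.8660/0.3420 = 347 km/h

347 km/h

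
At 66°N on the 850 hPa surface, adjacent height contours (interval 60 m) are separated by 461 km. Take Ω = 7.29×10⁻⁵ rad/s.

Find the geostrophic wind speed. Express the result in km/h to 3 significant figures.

34.5 km/h

Coriolis parameter at 66°N:
f = 2Ω sin φ = 2 × 7.29×10⁻⁵ × sin 66° = 1.33×10⁻⁴ s⁻¹
Height gradient: |∂Z/∂n| = 60 m / 461000 m = 1.30×10⁻⁴
On a pressure surface, geostrophic balance gives V_g = (g/f)|∂Z/∂n|:
V_g = 9.81 × 1.30×10⁻⁴ / 1.33×10⁻⁴ = 9.59 m/s
Converting: 9.59 m/s × 3.6 = 34.5 km/h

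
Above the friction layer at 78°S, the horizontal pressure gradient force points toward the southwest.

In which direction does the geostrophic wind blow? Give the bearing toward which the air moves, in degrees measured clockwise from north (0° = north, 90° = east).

The pressure-gradient force points toward the southwest (bearing 225°).
Geostrophic balance: in the Southern Hemisphere the Coriolis force deflects motion to the left, so the geostrophic wind blows 90° to the left of the pressure-gradient force (low pressure on the right).
Rotating 225° by 90° counterclockwise gives 135° — the wind blows toward the southeast.

135°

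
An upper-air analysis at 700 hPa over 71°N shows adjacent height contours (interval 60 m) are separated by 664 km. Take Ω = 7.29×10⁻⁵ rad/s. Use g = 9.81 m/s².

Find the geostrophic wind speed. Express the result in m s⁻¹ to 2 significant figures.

Coriolis parameter at 71°N:
f = 2Ω sin φ = 2 × 7.29×10⁻⁵ × sin 71° = 1.38×10⁻⁴ s⁻¹
Height gradient: |∂Z/∂n| = 60 m / 664000 m = 9.04×10⁻⁵
On a pressure surface, geostrophic balance gives V_g = (g/f)|∂Z/∂n|:
V_g = 9.81 × 9.04×10⁻⁵ / 1.38×10⁻⁴ = 6.43 m/s

6.4 m s⁻¹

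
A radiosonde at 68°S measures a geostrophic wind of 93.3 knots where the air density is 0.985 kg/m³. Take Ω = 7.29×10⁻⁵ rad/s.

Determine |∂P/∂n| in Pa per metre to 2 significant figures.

6.4×10⁻³ Pa/m

Coriolis parameter at 68°S:
f = 2Ω sin φ = 2 × 7.29×10⁻⁵ × sin 68° = 1.35×10⁻⁴ s⁻¹
Wind speed in SI: 93.3 knots = 48.0 m/s
Geostrophic balance rearranged: |∂P/∂n| = f ρ V_g
|∂P/∂n| = 1.35×10⁻⁴ × 0.985 × 48.0 = 6.39×10⁻³ Pa/m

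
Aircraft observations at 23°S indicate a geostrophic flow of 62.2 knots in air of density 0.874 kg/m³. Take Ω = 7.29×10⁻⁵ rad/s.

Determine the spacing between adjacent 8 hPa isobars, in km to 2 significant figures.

500 km

Coriolis parameter at 23°S:
f = 2Ω sin φ = 2 × 7.29×10⁻⁵ × sin 23° = 5.70×10⁻⁵ s⁻¹
Wind speed in SI: 62.2 knots = 32.0 m/s
Geostrophic balance rearranged: |∂P/∂n| = f ρ V_g
|∂P/∂n| = 5.70×10⁻⁵ × 0.874 × 32.0 = 1.59×10⁻³ Pa/m
Isobar spacing: Δn = ΔP/|∂P/∂n| = 800 Pa / 1.59×10⁻³ Pa/m = 502128 m ≈ 500 km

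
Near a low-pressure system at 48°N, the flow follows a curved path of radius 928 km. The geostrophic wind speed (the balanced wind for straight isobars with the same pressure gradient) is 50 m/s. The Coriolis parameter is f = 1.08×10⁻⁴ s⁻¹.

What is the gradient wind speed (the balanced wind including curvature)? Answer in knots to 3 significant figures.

71.2 knots

Around a low, centrifugal force acts outward with Coriolis, so pressure-gradient force balances both:
(1/ρ)|∂P/∂n| = fV + V²/R  →  V² + fR·V − fR·V_g = 0
With fR = 1.08×10⁻⁴ × 928×10³ m = 100 m/s:
V = [−fR + √((fR)² + 4 fR V_g)]/2 = [−100 + √(100² + 4×100×50)]/2 = 36.6 m/s
Subgeostrophic (V < V_g = 50 m/s), as expected around a low.
Converting: 36.6 m/s × 1.944 = 71.2 knots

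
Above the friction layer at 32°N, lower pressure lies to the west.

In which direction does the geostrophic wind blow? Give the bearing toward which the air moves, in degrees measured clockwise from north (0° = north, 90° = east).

000°

The pressure-gradient force points toward the west (bearing 270°).
Geostrophic balance: in the Northern Hemisphere the Coriolis force deflects motion to the right, so the geostrophic wind blows 90° to the right of the pressure-gradient force (low pressure on the left).
Rotating 270° by 90° clockwise gives 000° — the wind blows toward the north.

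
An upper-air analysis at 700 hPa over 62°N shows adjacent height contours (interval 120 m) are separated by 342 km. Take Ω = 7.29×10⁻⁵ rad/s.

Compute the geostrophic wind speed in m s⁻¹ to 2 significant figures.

27 m s⁻¹

Coriolis parameter at 62°N:
f = 2Ω sin φ = 2 × 7.29×10⁻⁵ × sin 62° = 1.29×10⁻⁴ s⁻¹
Height gradient: |∂Z/∂n| = 120 m / 342000 m = 3.51×10⁻⁴
On a pressure surface, geostrophic balance gives V_g = (g/f)|∂Z/∂n|:
V_g = 9.81 × 3.51×10⁻⁴ / 1.29×10⁻⁴ = 26.7 m/s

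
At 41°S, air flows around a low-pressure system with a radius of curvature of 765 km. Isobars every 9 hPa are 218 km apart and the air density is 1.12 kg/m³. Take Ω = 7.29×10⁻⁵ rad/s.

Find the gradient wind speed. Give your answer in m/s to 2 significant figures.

Coriolis parameter at 41°S:
f = 2Ω sin φ = 2 × 7.29×10⁻⁵ × sin 41° = 9.57×10⁻⁵ s⁻¹
Pressure gradient: |∂P/∂n| = 900 Pa / 218000 m = 4.13×10⁻³ Pa/m
Geostrophic speed: V_g = |∂P/∂n|/(fρ) = 4.13×10⁻³/(9.57×10⁻⁵ × 1.12) = 38.5 m/s
Around a low, centrifugal force acts outward with Coriolis, so pressure-gradient force balances both:
(1/ρ)|∂P/∂n| = fV + V²/R  →  V² + fR·V − fR·V_g = 0
With fR = 9.57×10⁻⁵ × 765×10³ m = 73.2 m/s:
V = [−fR + √((fR)² + 4 fR V_g)]/2 = [−73.2 + √(73.2² + 4×73.2×38.5)]/2 = 27.9 m/s
Subgeostrophic (V < V_g = 38.5 m/s), as expected around a low.

28 m/s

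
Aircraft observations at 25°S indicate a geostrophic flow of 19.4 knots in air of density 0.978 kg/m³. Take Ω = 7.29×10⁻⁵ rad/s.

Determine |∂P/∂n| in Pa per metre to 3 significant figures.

Coriolis parameter at 25°S:
f = 2Ω sin φ = 2 × 7.29×10⁻⁵ × sin 25° = 6.16×10⁻⁵ s⁻¹
Wind speed in SI: 19.4 knots = 9.98 m/s
Geostrophic balance rearranged: |∂P/∂n| = f ρ V_g
|∂P/∂n| = 6.16×10⁻⁵ × 0.978 × 9.98 = 6.01×10⁻⁴ Pa/m

6.01×10⁻⁴ Pa/m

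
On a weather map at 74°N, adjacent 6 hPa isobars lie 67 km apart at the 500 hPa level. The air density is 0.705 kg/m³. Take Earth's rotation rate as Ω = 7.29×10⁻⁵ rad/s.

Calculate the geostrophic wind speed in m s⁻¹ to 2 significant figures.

Coriolis parameter at 74°N:
f = 2Ω sin φ = 2 × 7.29×10⁻⁵ × sin 74° = 1.40×10⁻⁴ s⁻¹
Pressure gradient: |∂P/∂n| = 600 Pa / 67000 m = 8.96×10⁻³ Pa/m
Geostrophic balance (pressure-gradient force = Coriolis force):
V_g = (1/(fρ)) |∂P/∂n| = 8.96×10⁻³ / (1.40×10⁻⁴ × 0.705) = 90.6 m/s

91 m s⁻¹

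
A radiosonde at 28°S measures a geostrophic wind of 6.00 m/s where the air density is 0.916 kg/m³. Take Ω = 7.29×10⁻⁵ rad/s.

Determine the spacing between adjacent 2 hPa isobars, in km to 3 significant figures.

532 km

Coriolis parameter at 28°S:
f = 2Ω sin φ = 2 × 7.29×10⁻⁵ × sin 28° = 6.84×10⁻⁵ s⁻¹
Geostrophic balance rearranged: |∂P/∂n| = f ρ V_g
|∂P/∂n| = 6.84×10⁻⁵ × 0.916 × 6.00 = 3.76×10⁻⁴ Pa/m
Isobar spacing: Δn = ΔP/|∂P/∂n| = 200 Pa / 3.76×10⁻⁴ Pa/m = 531639 m ≈ 532 km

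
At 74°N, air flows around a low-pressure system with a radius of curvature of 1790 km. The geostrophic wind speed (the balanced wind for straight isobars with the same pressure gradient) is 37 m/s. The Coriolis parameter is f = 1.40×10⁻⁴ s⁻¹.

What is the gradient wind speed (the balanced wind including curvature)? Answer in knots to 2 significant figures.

Around a low, centrifugal force acts outward with Coriolis, so pressure-gradient force balances both:
(1/ρ)|∂P/∂n| = fV + V²/R  →  V² + fR·V − fR·V_g = 0
With fR = 1.40×10⁻⁴ × 1790×10³ m = 251 m/s:
V = [−fR + √((fR)² + 4 fR V_g)]/2 = [−251 + √(251² + 4×251×37)]/2 = 32.7 m/s
Subgeostrophic (V < V_g = 37 m/s), as expected around a low.
Converting: 32.7 m/s × 1.944 = 64 knots

64 knots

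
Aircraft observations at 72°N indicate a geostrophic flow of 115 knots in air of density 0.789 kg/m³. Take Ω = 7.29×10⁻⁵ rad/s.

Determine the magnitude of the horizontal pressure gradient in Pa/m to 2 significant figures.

Coriolis parameter at 72°N:
f = 2Ω sin φ = 2 × 7.29×10⁻⁵ × sin 72° = 1.39×10⁻⁴ s⁻¹
Wind speed in SI: 115 knots = 59.2 m/s
Geostrophic balance rearranged: |∂P/∂n| = f ρ V_g
|∂P/∂n| = 1.39×10⁻⁴ × 0.789 × 59.2 = 6.47×10⁻³ Pa/m

6.5×10⁻³ Pa/m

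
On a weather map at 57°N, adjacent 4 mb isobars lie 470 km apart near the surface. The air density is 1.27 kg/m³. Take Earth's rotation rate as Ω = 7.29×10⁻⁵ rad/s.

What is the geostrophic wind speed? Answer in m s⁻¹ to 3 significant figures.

Coriolis parameter at 57°N:
f = 2Ω sin φ = 2 × 7.29×10⁻⁵ × sin 57° = 1.22×10⁻⁴ s⁻¹
Pressure gradient: |∂P/∂n| = 400 Pa / 470000 m = 8.51×10⁻⁴ Pa/m
Geostrophic balance (pressure-gradient force = Coriolis force):
V_g = (1/(fρ)) |∂P/∂n| = 8.51×10⁻⁴ / (1.22×10⁻⁴ × 1.27) = 5.48 m/s

5.48 m s⁻¹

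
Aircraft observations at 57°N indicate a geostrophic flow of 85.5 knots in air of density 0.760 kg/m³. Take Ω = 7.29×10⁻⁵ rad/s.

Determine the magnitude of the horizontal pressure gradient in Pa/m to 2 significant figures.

Coriolis parameter at 57°N:
f = 2Ω sin φ = 2 × 7.29×10⁻⁵ × sin 57° = 1.22×10⁻⁴ s⁻¹
Wind speed in SI: 85.5 knots = 44.0 m/s
Geostrophic balance rearranged: |∂P/∂n| = f ρ V_g
|∂P/∂n| = 1.22×10⁻⁴ × 0.760 × 44.0 = 4.09×10⁻³ Pa/m

4.1×10⁻³ Pa/m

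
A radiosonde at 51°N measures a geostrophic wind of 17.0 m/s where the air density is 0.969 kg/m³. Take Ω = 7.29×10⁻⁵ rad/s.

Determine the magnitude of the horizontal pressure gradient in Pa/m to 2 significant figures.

1.9×10⁻³ Pa/m

Coriolis parameter at 51°N:
f = 2Ω sin φ = 2 × 7.29×10⁻⁵ × sin 51° = 1.13×10⁻⁴ s⁻¹
Geostrophic balance rearranged: |∂P/∂n| = f ρ V_g
|∂P/∂n| = 1.13×10⁻⁴ × 0.969 × 17.0 = 1.87×10⁻³ Pa/m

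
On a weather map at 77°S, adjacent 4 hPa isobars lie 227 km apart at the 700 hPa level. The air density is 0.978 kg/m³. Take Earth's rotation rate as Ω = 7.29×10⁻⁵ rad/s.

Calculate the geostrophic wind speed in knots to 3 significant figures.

24.7 knots

Coriolis parameter at 77°S:
f = 2Ω sin φ = 2 × 7.29×10⁻⁵ × sin 77° = 1.42×10⁻⁴ s⁻¹
Pressure gradient: |∂P/∂n| = 400 Pa / 227000 m = 1.76×10⁻³ Pa/m
Geostrophic balance (pressure-gradient force = Coriolis force):
V_g = (1/(fρ)) |∂P/∂n| = 1.76×10⁻³ / (1.42×10⁻⁴ × 0.978) = 12.7 m/s
Converting: 12.7 m/s × 1.944 = 24.7 knots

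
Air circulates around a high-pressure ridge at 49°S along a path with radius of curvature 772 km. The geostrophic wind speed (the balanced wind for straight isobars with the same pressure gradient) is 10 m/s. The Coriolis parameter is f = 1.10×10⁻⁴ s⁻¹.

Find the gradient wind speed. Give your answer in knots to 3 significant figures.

22.5 knots

Around a high, pressure-gradient force acts outward with centrifugal, so Coriolis balances both:
fV = (1/ρ)|∂P/∂n| + V²/R  →  V² − fR·V + fR·V_g = 0
With fR = 1.10×10⁻⁴ × 772×10³ m = 84.9 m/s:
V = [fR − √((fR)² − 4 fR V_g)]/2 = [84.9 − √(84.9² − 4×84.9×10)]/2 = 11.6 m/s
Supergeostrophic (V > V_g = 10 m/s), as expected around a high.
Converting: 11.6 m/s × 1.944 = 22.5 knots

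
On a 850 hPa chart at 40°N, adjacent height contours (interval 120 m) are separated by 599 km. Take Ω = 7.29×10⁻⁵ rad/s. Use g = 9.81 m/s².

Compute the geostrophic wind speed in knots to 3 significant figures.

40.8 knots

Coriolis parameter at 40°N:
f = 2Ω sin φ = 2 × 7.29×10⁻⁵ × sin 40° = 9.37×10⁻⁵ s⁻¹
Height gradient: |∂Z/∂n| = 120 m / 599000 m = 2.00×10⁻⁴
On a pressure surface, geostrophic balance gives V_g = (g/f)|∂Z/∂n|:
V_g = 9.81 × 2.00×10⁻⁴ / 9.37×10⁻⁵ = 21.0 m/s
Converting: 21.0 m/s × 1.944 = 40.8 knots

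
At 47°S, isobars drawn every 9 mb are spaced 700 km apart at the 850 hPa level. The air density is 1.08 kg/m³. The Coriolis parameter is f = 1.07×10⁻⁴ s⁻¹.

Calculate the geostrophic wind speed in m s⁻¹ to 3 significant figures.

Pressure gradient: |∂P/∂n| = 900 Pa / 700000 m = 1.29×10⁻³ Pa/m
Geostrophic balance (pressure-gradient force = Coriolis force):
V_g = (1/(fρ)) |∂P/∂n| = 1.29×10⁻³ / (1.07×10⁻⁴ × 1.08) = 11.1 m/s

11.1 m s⁻¹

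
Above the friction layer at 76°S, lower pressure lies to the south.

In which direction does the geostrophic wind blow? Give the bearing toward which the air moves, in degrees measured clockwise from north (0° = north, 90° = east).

090°

The pressure-gradient force points toward the south (bearing 180°).
Geostrophic balance: in the Southern Hemisphere the Coriolis force deflects motion to the left, so the geostrophic wind blows 90° to the left of the pressure-gradient force (low pressure on the right).
Rotating 180° by 90° counterclockwise gives 090° — the wind blows toward the east.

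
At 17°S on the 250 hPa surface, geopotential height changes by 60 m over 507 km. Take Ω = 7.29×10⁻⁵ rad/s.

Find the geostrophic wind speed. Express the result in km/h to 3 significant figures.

98.0 km/h

Coriolis parameter at 17°S:
f = 2Ω sin φ = 2 × 7.29×10⁻⁵ × sin 17° = 4.26×10⁻⁵ s⁻¹
Height gradient: |∂Z/∂n| = 60 m / 507000 m = 1.18×10⁻⁴
On a pressure surface, geostrophic balance gives V_g = (g/f)|∂Z/∂n|:
V_g = 9.81 × 1.18×10⁻⁴ / 4.26×10⁻⁵ = 27.2 m/s
Converting: 27.2 m/s × 3.6 = 98.0 km/h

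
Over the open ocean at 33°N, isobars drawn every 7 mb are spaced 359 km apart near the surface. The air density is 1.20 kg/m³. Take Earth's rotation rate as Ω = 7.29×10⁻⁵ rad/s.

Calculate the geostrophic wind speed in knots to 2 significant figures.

Coriolis parameter at 33°N:
f = 2Ω sin φ = 2 × 7.29×10⁻⁵ × sin 33° = 7.94×10⁻⁵ s⁻¹
Pressure gradient: |∂P/∂n| = 700 Pa / 359000 m = 1.95×10⁻³ Pa/m
Geostrophic balance (pressure-gradient force = Coriolis force):
V_g = (1/(fρ)) |∂P/∂n| = 1.95×10⁻³ / (7.94×10⁻⁵ × 1.20) = 20.5 m/s
Converting: 20.5 m/s × 1.944 = 40 knots

40 knots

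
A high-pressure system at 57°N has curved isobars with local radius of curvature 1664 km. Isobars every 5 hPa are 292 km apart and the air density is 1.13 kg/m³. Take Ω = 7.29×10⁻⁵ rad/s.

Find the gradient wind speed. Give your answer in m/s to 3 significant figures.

Coriolis parameter at 57°N:
f = 2Ω sin φ = 2 × 7.29×10⁻⁵ × sin 57° = 1.22×10⁻⁴ s⁻¹
Pressure gradient: |∂P/∂n| = 500 Pa / 292000 m = 1.71×10⁻³ Pa/m
Geostrophic speed: V_g = |∂P/∂n|/(fρ) = 1.71×10⁻³/(1.22×10⁻⁴ × 1.13) = 12.4 m/s
Around a high, pressure-gradient force acts outward with centrifugal, so Coriolis balances both:
fV = (1/ρ)|∂P/∂n| + V²/R  →  V² − fR·V + fR·V_g = 0
With fR = 1.22×10⁻⁴ × 1664×10³ m = 203 m/s:
V = [fR − √((fR)² − 4 fR V_g)]/2 = [203 − √(203² − 4×203×12.4)]/2 = 13.3 m/s
Supergeostrophic (V > V_g = 12.4 m/s), as expected around a high.

13.3 m/s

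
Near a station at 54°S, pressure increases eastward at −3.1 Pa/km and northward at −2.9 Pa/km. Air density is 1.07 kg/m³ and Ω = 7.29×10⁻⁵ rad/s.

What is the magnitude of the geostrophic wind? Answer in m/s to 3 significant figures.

Coriolis parameter at 54°S:
f = 2Ω sin φ = 2 × 7.29×10⁻⁵ × sin 54° = 1.18×10⁻⁴ s⁻¹
In the Southern Hemisphere f is negative: f = −1.18×10⁻⁴ s⁻¹.
Component geostrophic relations (x east, y north):
u_g = −(1/(fρ)) ∂P/∂y,  v_g = (1/(fρ)) ∂P/∂x
u_g = −(−2.9×10⁻³)/(−1.18×10⁻⁴ × 1.07) = −23.0 m/s;  v_g = (−3.1×10⁻³)/(−1.18×10⁻⁴ × 1.07) = 24.6 m/s
|V_g| = √(u_g² + v_g²) = 33.6 m/s

33.6 m/s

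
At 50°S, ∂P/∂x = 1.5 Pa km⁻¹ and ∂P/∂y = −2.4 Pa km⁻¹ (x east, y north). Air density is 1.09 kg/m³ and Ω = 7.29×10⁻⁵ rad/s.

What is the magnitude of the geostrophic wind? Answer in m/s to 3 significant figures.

23.2 m/s

Coriolis parameter at 50°S:
f = 2Ω sin φ = 2 × 7.29×10⁻⁵ × sin 50° = 1.12×10⁻⁴ s⁻¹
In the Southern Hemisphere f is negative: f = −1.12×10⁻⁴ s⁻¹.
Component geostrophic relations (x east, y north):
u_g = −(1/(fρ)) ∂P/∂y,  v_g = (1/(fρ)) ∂P/∂x
u_g = −(−2.4×10⁻³)/(−1.12×10⁻⁴ × 1.09) = −19.7 m/s;  v_g = (1.5×10⁻³)/(−1.12×10⁻⁴ × 1.09) = −12.3 m/s
|V_g| = √(u_g² + v_g²) = 23.2 m/s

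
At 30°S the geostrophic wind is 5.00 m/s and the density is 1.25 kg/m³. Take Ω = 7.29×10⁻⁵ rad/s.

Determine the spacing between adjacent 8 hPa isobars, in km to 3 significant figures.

Coriolis parameter at 30°S:
f = 2Ω sin φ = 2 × 7.29×10⁻⁵ × sin 30° = 7.29×10⁻⁵ s⁻¹
Geostrophic balance rearranged: |∂P/∂n| = f ρ V_g
|∂P/∂n| = 7.29×10⁻⁵ × 1.25 × 5.00 = 4.56×10⁻⁴ Pa/m
Isobar spacing: Δn = ΔP/|∂P/∂n| = 800 Pa / 4.56×10⁻⁴ Pa/m = 1755830 m ≈ 1760 km

1760 km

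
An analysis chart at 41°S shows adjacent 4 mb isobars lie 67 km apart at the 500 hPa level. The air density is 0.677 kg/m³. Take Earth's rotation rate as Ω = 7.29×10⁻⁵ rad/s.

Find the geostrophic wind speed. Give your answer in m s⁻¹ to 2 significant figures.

92 m s⁻¹

Coriolis parameter at 41°S:
f = 2Ω sin φ = 2 × 7.29×10⁻⁵ × sin 41° = 9.57×10⁻⁵ s⁻¹
Pressure gradient: |∂P/∂n| = 400 Pa / 67000 m = 5.97×10⁻³ Pa/m
Geostrophic balance (pressure-gradient force = Coriolis force):
V_g = (1/(fρ)) |∂P/∂n| = 5.97×10⁻³ / (9.57×10⁻⁵ × 0.677) = 92.2 m/s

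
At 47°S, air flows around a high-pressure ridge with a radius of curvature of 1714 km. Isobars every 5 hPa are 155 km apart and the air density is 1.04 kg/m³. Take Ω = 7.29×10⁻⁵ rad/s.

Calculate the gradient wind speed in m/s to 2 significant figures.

36 m/s

Coriolis parameter at 47°S:
f = 2Ω sin φ = 2 × 7.29×10⁻⁵ × sin 47° = 1.07×10⁻⁴ s⁻¹
Pressure gradient: |∂P/∂n| = 500 Pa / 155000 m = 3.23×10⁻³ Pa/m
Geostrophic speed: V_g = |∂P/∂n|/(fρ) = 3.23×10⁻³/(1.07×10⁻⁴ × 1.04) = 29.1 m/s
Around a high, pressure-gradient force acts outward with centrifugal, so Coriolis balances both:
fV = (1/ρ)|∂P/∂n| + V²/R  →  V² − fR·V + fR·V_g = 0
With fR = 1.07×10⁻⁴ × 1714×10³ m = 183 m/s:
V = [fR − √((fR)² − 4 fR V_g)]/2 = [183 − √(183² − 4×183×29.1)]/2 = 36.3 m/s
Supergeostrophic (V > V_g = 29.1 m/s), as expected around a high.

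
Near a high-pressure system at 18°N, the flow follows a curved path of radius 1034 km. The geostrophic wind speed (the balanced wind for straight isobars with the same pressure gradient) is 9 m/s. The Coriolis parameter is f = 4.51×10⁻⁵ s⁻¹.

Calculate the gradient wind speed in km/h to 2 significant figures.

Around a high, pressure-gradient force acts outward with centrifugal, so Coriolis balances both:
fV = (1/ρ)|∂P/∂n| + V²/R  →  V² − fR·V + fR·V_g = 0
With fR = 4.51×10⁻⁵ × 1034×10³ m = 46.6 m/s:
V = [fR − √((fR)² − 4 fR V_g)]/2 = [46.6 − √(46.6² − 4×46.6×9)]/2 = 12.2 m/s
Supergeostrophic (V > V_g = 9 m/s), as expected around a high.
Converting: 12.2 m/s × 3.6 = 44 km/h

44 km/h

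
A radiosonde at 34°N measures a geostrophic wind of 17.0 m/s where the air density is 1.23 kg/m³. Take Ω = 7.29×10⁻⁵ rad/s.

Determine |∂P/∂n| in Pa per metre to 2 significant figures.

Coriolis parameter at 34°N:
f = 2Ω sin φ = 2 × 7.29×10⁻⁵ × sin 34° = 8.15×10⁻⁵ s⁻¹
Geostrophic balance rearranged: |∂P/∂n| = f ρ V_g
|∂P/∂n| = 8.15×10⁻⁵ × 1.23 × 17.0 = 1.70×10⁻³ Pa/m

1.7×10⁻³ Pa/m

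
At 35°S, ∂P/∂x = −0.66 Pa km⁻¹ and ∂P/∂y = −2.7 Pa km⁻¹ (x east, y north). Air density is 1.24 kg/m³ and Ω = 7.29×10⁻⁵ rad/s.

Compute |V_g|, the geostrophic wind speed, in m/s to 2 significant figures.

27 m/s

Coriolis parameter at 35°S:
f = 2Ω sin φ = 2 × 7.29×10⁻⁵ × sin 35° = 8.36×10⁻⁵ s⁻¹
In the Southern Hemisphere f is negative: f = −8.36×10⁻⁵ s⁻¹.
Component geostrophic relations (x east, y north):
u_g = −(1/(fρ)) ∂P/∂y,  v_g = (1/(fρ)) ∂P/∂x
u_g = −(−2.7×10⁻³)/(−8.36×10⁻⁵ × 1.24) = −26.0 m/s;  v_g = (−0.66×10⁻³)/(−8.36×10⁻⁵ × 1.24) = 6.36 m/s
|V_g| = √(u_g² + v_g²) = 26.8 m/s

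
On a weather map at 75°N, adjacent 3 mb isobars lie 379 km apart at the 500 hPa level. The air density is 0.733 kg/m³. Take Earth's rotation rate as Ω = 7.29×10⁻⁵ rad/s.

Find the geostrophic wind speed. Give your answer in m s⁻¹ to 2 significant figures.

Coriolis parameter at 75°N:
f = 2Ω sin φ = 2 × 7.29×10⁻⁵ × sin 75° = 1.41×10⁻⁴ s⁻¹
Pressure gradient: |∂P/∂n| = 300 Pa / 379000 m = 7.92×10⁻⁴ Pa/m
Geostrophic balance (pressure-gradient force = Coriolis force):
V_g = (1/(fρ)) |∂P/∂n| = 7.92×10⁻⁴ / (1.41×10⁻⁴ × 0.733) = 7.67 m/s

7.7 m s⁻¹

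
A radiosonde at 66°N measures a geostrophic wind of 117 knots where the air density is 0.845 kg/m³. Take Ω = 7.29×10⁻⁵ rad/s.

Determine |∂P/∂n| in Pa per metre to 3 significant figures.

Coriolis parameter at 66°N:
f = 2Ω sin φ = 2 × 7.29×10⁻⁵ × sin 66° = 1.33×10⁻⁴ s⁻¹
Wind speed in SI: 117 knots = 60.2 m/s
Geostrophic balance rearranged: |∂P/∂n| = f ρ V_g
|∂P/∂n| = 1.33×10⁻⁴ × 0.845 × 60.2 = 6.77×10⁻³ Pa/m

6.77×10⁻³ Pa/m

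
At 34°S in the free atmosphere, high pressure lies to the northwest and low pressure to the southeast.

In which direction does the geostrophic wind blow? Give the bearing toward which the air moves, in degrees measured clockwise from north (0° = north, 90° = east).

The pressure-gradient force points toward the southeast (bearing 135°).
Geostrophic balance: in the Southern Hemisphere the Coriolis force deflects motion to the left, so the geostrophic wind blows 90° to the left of the pressure-gradient force (low pressure on the right).
Rotating 135° by 90° counterclockwise gives 045° — the wind blows toward the northeast.

045°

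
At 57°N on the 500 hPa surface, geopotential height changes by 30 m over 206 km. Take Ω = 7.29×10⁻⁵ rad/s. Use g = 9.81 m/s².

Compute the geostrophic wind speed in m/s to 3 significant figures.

Coriolis parameter at 57°N:
f = 2Ω sin φ = 2 × 7.29×10⁻⁵ × sin 57° = 1.22×10⁻⁴ s⁻¹
Height gradient: |∂Z/∂n| = 30 m / 206000 m = 1.46×10⁻⁴
On a pressure surface, geostrophic balance gives V_g = (g/f)|∂Z/∂n|:
V_g = 9.81 × 1.46×10⁻⁴ / 1.22×10⁻⁴ = 11.7 m/s

11.7 m/s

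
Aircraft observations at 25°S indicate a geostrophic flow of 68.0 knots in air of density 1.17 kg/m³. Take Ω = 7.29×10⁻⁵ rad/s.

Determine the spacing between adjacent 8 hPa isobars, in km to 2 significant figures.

320 km

Coriolis parameter at 25°S:
f = 2Ω sin φ = 2 × 7.29×10⁻⁵ × sin 25° = 6.16×10⁻⁵ s⁻¹
Wind speed in SI: 68.0 knots = 35.0 m/s
Geostrophic balance rearranged: |∂P/∂n| = f ρ V_g
|∂P/∂n| = 6.16×10⁻⁵ × 1.17 × 35.0 = 2.52×10⁻³ Pa/m
Isobar spacing: Δn = ΔP/|∂P/∂n| = 800 Pa / 2.52×10⁻³ Pa/m = 317213 m ≈ 320 km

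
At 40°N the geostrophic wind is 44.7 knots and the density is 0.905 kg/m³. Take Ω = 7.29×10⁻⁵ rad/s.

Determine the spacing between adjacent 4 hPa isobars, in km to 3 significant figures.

205 km

Coriolis parameter at 40°N:
f = 2Ω sin φ = 2 × 7.29×10⁻⁵ × sin 40° = 9.37×10⁻⁵ s⁻¹
Wind speed in SI: 44.7 knots = 23.0 m/s
Geostrophic balance rearranged: |∂P/∂n| = f ρ V_g
|∂P/∂n| = 9.37×10⁻⁵ × 0.905 × 23.0 = 1.95×10⁻³ Pa/m
Isobar spacing: Δn = ΔP/|∂P/∂n| = 400 Pa / 1.95×10⁻³ Pa/m = 205088 m ≈ 205 km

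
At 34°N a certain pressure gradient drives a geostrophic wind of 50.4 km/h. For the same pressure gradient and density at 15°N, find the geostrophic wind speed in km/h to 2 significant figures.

With the same pressure gradient and density, V_g ∝ 1/f ∝ 1/sin φ.
V₂ = V₁ · sin φ₁ / sin φ₂ = 50.4 × sin 34° / sin 15°
V₂ = 50.4 × 0.5592/0.2588 = 110 km/h

110 km/h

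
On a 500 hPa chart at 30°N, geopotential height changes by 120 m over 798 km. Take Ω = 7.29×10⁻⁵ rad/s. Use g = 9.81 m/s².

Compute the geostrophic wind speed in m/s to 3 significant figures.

20.2 m/s

Coriolis parameter at 30°N:
f = 2Ω sin φ = 2 × 7.29×10⁻⁵ × sin 30° = 7.29×10⁻⁵ s⁻¹
Height gradient: |∂Z/∂n| = 120 m / 798000 m = 1.50×10⁻⁴
On a pressure surface, geostrophic balance gives V_g = (g/f)|∂Z/∂n|:
V_g = 9.81 × 1.50×10⁻⁴ / 7.29×10⁻⁵ = 20.2 m/s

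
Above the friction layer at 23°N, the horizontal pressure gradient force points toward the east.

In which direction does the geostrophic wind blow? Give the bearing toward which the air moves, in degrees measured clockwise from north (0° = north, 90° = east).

180°

The pressure-gradient force points toward the east (bearing 090°).
Geostrophic balance: in the Northern Hemisphere the Coriolis force deflects motion to the right, so the geostrophic wind blows 90° to the right of the pressure-gradient force (low pressure on the left).
Rotating 090° by 90° clockwise gives 180° — the wind blows toward the south.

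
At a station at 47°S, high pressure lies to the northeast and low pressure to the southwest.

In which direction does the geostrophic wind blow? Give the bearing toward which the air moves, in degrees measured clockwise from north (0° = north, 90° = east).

135°

The pressure-gradient force points toward the southwest (bearing 225°).
Geostrophic balance: in the Southern Hemisphere the Coriolis force deflects motion to the left, so the geostrophic wind blows 90° to the left of the pressure-gradient force (low pressure on the right).
Rotating 225° by 90° counterclockwise gives 135° — the wind blows toward the southeast.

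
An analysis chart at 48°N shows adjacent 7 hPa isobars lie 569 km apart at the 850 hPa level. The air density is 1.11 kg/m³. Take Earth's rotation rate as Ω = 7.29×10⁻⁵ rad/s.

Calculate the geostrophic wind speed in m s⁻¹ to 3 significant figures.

10.2 m s⁻¹

Coriolis parameter at 48°N:
f = 2Ω sin φ = 2 × 7.29×10⁻⁵ × sin 48° = 1.08×10⁻⁴ s⁻¹
Pressure gradient: |∂P/∂n| = 700 Pa / 569000 m = 1.23×10⁻³ Pa/m
Geostrophic balance (pressure-gradient force = Coriolis force):
V_g = (1/(fρ)) |∂P/∂n| = 1.23×10⁻³ / (1.08×10⁻⁴ × 1.11) = 10.2 m/s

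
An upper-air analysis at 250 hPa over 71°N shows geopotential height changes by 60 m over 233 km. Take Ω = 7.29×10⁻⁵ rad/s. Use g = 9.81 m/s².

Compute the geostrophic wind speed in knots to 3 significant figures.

Coriolis parameter at 71°N:
f = 2Ω sin φ = 2 × 7.29×10⁻⁵ × sin 71° = 1.38×10⁻⁴ s⁻¹
Height gradient: |∂Z/∂n| = 60 m / 233000 m = 2.58×10⁻⁴
On a pressure surface, geostrophic balance gives V_g = (g/f)|∂Z/∂n|:
V_g = 9.81 × 2.58×10⁻⁴ / 1.38×10⁻⁴ = 18.3 m/s
Converting: 18.3 m/s × 1.944 = 35.6 knots

35.6 knots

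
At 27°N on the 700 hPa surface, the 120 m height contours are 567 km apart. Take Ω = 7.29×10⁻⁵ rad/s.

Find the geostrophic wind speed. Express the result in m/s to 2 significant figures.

Coriolis parameter at 27°N:
f = 2Ω sin φ = 2 × 7.29×10⁻⁵ × sin 27° = 6.62×10⁻⁵ s⁻¹
Height gradient: |∂Z/∂n| = 120 m / 567000 m = 2.12×10⁻⁴
On a pressure surface, geostrophic balance gives V_g = (g/f)|∂Z/∂n|:
V_g = 9.81 × 2.12×10⁻⁴ / 6.62×10⁻⁵ = 31.4 m/s

31 m/s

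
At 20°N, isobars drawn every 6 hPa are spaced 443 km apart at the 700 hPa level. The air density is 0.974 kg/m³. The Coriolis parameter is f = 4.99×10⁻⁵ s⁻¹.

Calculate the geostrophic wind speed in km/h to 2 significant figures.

100 km/h

Pressure gradient: |∂P/∂n| = 600 Pa / 443000 m = 1.35×10⁻³ Pa/m
Geostrophic balance (pressure-gradient force = Coriolis force):
V_g = (1/(fρ)) |∂P/∂n| = 1.35×10⁻³ / (4.99×10⁻⁵ × 0.974) = 27.9 m/s
Converting: 27.9 m/s × 3.6 = 100 km/h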